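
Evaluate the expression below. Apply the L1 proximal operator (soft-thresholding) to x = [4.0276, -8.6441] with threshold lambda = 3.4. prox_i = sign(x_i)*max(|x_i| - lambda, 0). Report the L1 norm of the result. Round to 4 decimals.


Soft-thresholding with lambda = 3.4:
prox(4.0276) = sign(4.0276)*max(|4.0276| - 3.4, 0) = 0.6276
prox(-8.6441) = sign(-8.6441)*max(|-8.6441| - 3.4, 0) = -5.2441
prox(x) = [0.6276, -5.2441]
||prox(x)||_1 = 0.6276 + 5.2441 = 5.8717


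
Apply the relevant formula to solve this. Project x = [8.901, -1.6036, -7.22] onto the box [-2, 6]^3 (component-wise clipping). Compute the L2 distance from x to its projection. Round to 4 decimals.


Project each component onto [-2, 6].
clip(8.901) = 6.0, clip(-1.6036) = -1.6036, clip(-7.22) = -2.0
Projection = [6.0, -1.6036, -2.0]
Squared diffs: [8.4158, 0.0, 27.2484]
Distance = sqrt(35.6642) = 5.972


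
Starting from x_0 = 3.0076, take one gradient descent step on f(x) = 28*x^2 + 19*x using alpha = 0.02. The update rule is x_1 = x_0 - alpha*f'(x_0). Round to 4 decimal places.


We compute the gradient at x_0 and apply the update.
f'(x) = 56*x + 19
f'(3.0076) = 56*3.0076 + 19 = 187.4256
x_1 = 3.0076 - 0.02*187.4256 = -0.7409


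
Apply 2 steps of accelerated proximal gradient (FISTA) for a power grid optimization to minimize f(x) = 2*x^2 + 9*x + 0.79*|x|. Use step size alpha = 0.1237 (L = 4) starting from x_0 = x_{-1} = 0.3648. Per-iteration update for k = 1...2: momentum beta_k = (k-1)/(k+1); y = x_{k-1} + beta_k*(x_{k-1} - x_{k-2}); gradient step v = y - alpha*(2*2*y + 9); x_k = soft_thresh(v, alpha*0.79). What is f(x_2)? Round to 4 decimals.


FISTA on f(x) = 2*x^2 + 9*x + 0.79*|x|
L = 4, alpha = 0.1237
Iteration 1: beta = 0.0, y = 0.3648 + 0.0*(0.3648 - 0.3648) = 0.3648
  grad(y) = 10.4592, v = y - alpha*grad = -0.929
  prox(v) = soft_thresh(-0.929, 0.0977) = -0.8313
Iteration 2: beta = 0.3333, y = -0.8313 + 0.3333*(-0.8313 - 0.3648) = -1.23
  grad(y) = 4.0801, v = y - alpha*grad = -1.7347
  prox(v) = soft_thresh(-1.7347, 0.0977) = -1.637
f(x_2) = 2*(-1.637)^2 + 9*(-1.637) + 0.79*|-1.637| = -8.0802


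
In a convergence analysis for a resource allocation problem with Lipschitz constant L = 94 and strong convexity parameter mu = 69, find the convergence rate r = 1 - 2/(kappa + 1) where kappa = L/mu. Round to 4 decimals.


Step 1: Compute the condition number.
kappa = L/mu = 94/69 = 1.3623
Step 2: Compute the convergence rate.
r = 1 - 2/(kappa + 1) = 1 - 2*mu/(L + mu) = (L - mu)/(L + mu) = 25/163 = 0.1534


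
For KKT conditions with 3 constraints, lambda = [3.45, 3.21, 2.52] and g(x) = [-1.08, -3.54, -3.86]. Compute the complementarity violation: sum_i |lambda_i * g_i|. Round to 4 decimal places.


KKT complementary slackness check:
lambda_1 * g_1 = 3.45 * -1.08 = -3.726
lambda_2 * g_2 = 3.21 * -3.54 = -11.3634
lambda_3 * g_3 = 2.52 * -3.86 = -9.7272
Total violation = 3.726 + 11.3634 + 9.7272 = 24.8166


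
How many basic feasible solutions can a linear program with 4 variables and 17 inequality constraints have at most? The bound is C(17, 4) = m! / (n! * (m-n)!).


Each vertex corresponds to some choice of n active constraints out of m, so the number of vertices is at most C(m, n) = m! / (n!(m-n)!).
m = 17, n = 4
Numerator: 17 * 16 * 15 * 14
Denominator: 4! = 24
C(17, 4) = 2380


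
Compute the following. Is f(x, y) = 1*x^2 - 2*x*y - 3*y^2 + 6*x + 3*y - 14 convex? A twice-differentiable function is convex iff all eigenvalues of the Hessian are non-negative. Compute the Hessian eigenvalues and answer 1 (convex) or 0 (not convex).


The Hessian of f(x,y) = 1*x^2 - 2*x*y - 3*y^2 + 6*x + 3*y - 14 is:
H = [[2, -2], [-2, -6]]
Trace = 2 - 6 = -4
Determinant = 2*-6 - (-2)^2 = -16
Discriminant = (-4)^2 - 4*-16 = 80.0
Eigenvalues: lambda_1 = -6.4721, lambda_2 = 2.4721
The function is not convex.

0


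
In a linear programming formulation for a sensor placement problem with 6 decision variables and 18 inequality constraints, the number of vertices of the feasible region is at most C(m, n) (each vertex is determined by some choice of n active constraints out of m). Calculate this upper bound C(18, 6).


Each vertex corresponds to some choice of n active constraints out of m, so the number of vertices is at most C(m, n) = m! / (n!(m-n)!).
m = 18, n = 6
Numerator: 18 * 17 * 16 * 15 * 14 * 13
Denominator: 6! = 720
C(18, 6) = 18564


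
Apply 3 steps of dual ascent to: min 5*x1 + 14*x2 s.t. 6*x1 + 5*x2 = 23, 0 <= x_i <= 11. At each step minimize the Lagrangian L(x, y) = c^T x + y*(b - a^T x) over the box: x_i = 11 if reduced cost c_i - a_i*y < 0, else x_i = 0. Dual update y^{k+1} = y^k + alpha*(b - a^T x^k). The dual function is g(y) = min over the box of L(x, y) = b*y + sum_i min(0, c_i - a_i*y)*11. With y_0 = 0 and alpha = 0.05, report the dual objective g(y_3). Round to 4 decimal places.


Dual ascent for LP: min 5*x1 + 14*x2, 6*x1 + 5*x2 = 23, 0 <= x_i <= 11
Step 1: y^k = 0.0, reduced costs: (5.0, 14.0)
  x^k = (0.0, 0.0), subgradient = b - a^T x = 23.0
  y^{k+1} = 0.0 + 0.05*23.0 = 1.15
Step 2: y^k = 1.15, reduced costs: (-1.9, 8.25)
  x^k = (11.0, 0.0), subgradient = b - a^T x = -43.0
  y^{k+1} = 1.15 + 0.05*-43.0 = -1.0
Step 3: y^k = -1.0, reduced costs: (11.0, 19.0)
  x^k = (0.0, 0.0), subgradient = b - a^T x = 23.0
  y^{k+1} = -1.0 + 0.05*23.0 = 0.15
Dual objective at y_3 = 0.15: reduced costs (4.1, 13.25), box minimizer x = (0.0, 0.0)
g(y_3) = b*y + (c1 - a1*y)*x1 + (c2 - a2*y)*x2 = 23*0.15 + 4.1*0.0 + 13.25*0.0 = 3.45 + 0.0 + 0.0 = 3.45


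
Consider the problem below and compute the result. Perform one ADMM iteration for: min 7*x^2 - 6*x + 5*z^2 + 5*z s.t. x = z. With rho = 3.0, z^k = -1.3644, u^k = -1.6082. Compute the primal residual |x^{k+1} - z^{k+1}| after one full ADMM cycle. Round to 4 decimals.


ADMM iteration with rho = 3.0, z^k = -1.3644, u^k = -1.6082
Step 1: x-update.
Minimize 7*x^2 - 6*x + (3.0/2)*(x + 1.3644 - 1.6082)^2
FOC: (2*7 + 3.0)*x = 6 + 3.0*(-1.3644 + 1.6082)
x^{k+1} = 0.396
Step 2: z-update.
Minimize 5*z^2 + 5*z + (3.0/2)*(0.396 - z - 1.6082)^2
FOC: (2*5 + 3.0)*z = -5 + 3.0*(0.396 - 1.6082)
z^{k+1} = -0.6644
Step 3: u-update.
u^{k+1} = -1.6082 + 0.396 + 0.6644 = -0.5479
Step 4: Primal residual = |0.396 + 0.6644| = 1.0603


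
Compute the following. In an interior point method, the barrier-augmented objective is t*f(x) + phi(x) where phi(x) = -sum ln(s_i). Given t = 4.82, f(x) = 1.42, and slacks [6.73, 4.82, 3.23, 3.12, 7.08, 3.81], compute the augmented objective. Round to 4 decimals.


Step 1: Compute log-barrier.
ln values: [1.9066, 1.5728, 1.1725, 1.1378, 1.9573, 1.3376]
phi = -(1.9066 + 1.5728 + 1.1725 + 1.1378 + 1.9573 + 1.3376) = -9.0846
Step 2: Compute augmented objective.
t*f(x) = 4.82*1.42 = 6.8444
Total = 6.8444 - 9.0846 = -2.2402


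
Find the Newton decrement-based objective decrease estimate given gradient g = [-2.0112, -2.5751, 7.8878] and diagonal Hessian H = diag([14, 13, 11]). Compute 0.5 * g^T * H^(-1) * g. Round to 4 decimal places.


Step 1: H is diagonal, so H^(-1) * g = [-0.1437, -0.1981, 0.7171].
Step 2: g^T H^(-1) g = sum_i g_i^2 / H_ii
  = (-2.0112)^2/14 + (-2.5751)^2/13 + (7.8878)^2/11
  = 0.2889 + 0.5101 + 5.6561 = 6.4551
Step 3: Objective decrease = 0.5 * g^T H^(-1) g = 3.2276


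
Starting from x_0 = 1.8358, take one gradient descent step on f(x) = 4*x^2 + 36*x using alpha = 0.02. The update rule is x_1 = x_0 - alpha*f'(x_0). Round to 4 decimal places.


We compute the gradient at x_0 and apply the update.
f'(x) = 8*x + 36
f'(1.8358) = 8*1.8358 + 36 = 50.6864
x_1 = 1.8358 - 0.02*50.6864 = 0.8221


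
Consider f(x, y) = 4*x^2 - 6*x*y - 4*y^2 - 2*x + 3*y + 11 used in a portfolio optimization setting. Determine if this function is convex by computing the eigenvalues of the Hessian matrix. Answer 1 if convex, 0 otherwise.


The Hessian of f(x,y) = 4*x^2 - 6*x*y - 4*y^2 - 2*x + 3*y + 11 is:
H = [[8, -6], [-6, -8]]
Trace = 8 - 8 = 0
Determinant = 8*-8 - (-6)^2 = -100
Discriminant = (0)^2 - 4*-100 = 400.0
Eigenvalues: lambda_1 = -10.0, lambda_2 = 10.0
The function is not convex.

0


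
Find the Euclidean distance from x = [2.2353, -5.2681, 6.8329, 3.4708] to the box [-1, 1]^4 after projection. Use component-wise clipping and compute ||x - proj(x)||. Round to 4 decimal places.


Project each component onto [-1, 1].
clip(2.2353) = 1.0, clip(-5.2681) = -1.0, clip(6.8329) = 1.0, clip(3.4708) = 1.0
Projection = [1.0, -1.0, 1.0, 1.0]
Squared diffs: [1.526, 18.2167, 34.0227, 6.1049]
Distance = sqrt(59.8703) = 7.7376


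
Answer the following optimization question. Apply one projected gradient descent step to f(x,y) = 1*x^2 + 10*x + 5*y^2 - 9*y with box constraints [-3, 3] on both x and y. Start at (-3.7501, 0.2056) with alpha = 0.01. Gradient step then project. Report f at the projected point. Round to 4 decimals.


Step 1: Compute gradient at (-3.7501, 0.2056).
grad_x = 2*1*-3.7501 + 10 = 2.4998
grad_y = 2*5*0.2056 - 9 = -6.944
Step 2: Gradient step.
x_raw = -3.7501 - 0.01*2.4998 = -3.7751
y_raw = 0.2056 - 0.01*-6.944 = 0.275
Step 3: Project onto [-3, 3].
x_proj = clip(-3.7751) = -3.0
y_proj = clip(0.275) = 0.275
Step 4: Evaluate f.
f(-3.0, 0.275) = -23.0971


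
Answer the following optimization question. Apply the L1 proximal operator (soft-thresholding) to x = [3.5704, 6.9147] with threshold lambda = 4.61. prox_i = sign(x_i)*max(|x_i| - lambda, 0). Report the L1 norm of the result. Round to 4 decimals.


Soft-thresholding with lambda = 4.61:
prox(3.5704) = sign(3.5704)*max(|3.5704| - 4.61, 0) = 0.0
prox(6.9147) = sign(6.9147)*max(|6.9147| - 4.61, 0) = 2.3047
prox(x) = [0.0, 2.3047]
||prox(x)||_1 = 0.0 + 2.3047 = 2.3047


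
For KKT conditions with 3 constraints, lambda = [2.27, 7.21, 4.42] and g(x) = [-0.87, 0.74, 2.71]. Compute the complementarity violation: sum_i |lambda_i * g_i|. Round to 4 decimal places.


KKT complementary slackness check:
lambda_1 * g_1 = 2.27 * -0.87 = -1.9749
lambda_2 * g_2 = 7.21 * 0.74 = 5.3354
lambda_3 * g_3 = 4.42 * 2.71 = 11.9782
Total violation = 1.9749 + 5.3354 + 11.9782 = 19.2885


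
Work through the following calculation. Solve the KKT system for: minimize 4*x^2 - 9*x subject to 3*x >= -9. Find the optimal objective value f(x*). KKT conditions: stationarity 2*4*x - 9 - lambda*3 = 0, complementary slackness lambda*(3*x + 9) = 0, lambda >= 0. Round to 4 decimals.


Step 1: Try lambda = 0 (constraint inactive).
Stationarity: 2*4*x - 9 = 0
x* = 9/(2*4) = 1.125
Check constraint: 3*1.125 = 3.375 >= -9 -- satisfied.
Step 2: Compute optimal value.
f(x*) = 4*1.125^2 - 9*1.125 = -5.0625


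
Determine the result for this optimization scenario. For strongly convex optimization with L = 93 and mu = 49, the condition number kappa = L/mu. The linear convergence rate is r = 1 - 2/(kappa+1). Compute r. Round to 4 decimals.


Step 1: Compute the condition number.
kappa = L/mu = 93/49 = 1.898
Step 2: Compute the convergence rate.
r = 1 - 2/(kappa + 1) = 1 - 2*mu/(L + mu) = (L - mu)/(L + mu) = 44/142 = 0.3099


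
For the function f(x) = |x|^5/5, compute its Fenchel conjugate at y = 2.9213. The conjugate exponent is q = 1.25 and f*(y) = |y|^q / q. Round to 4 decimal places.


The conjugate exponent q satisfies 1/p + 1/q = 1.
p = 5, so q = 5/(5 - 1) = 1.25
|y|^q = 2.9213^1.25 = 3.8192
f*(2.9213) = 3.8192 / 1.25 = 3.0553


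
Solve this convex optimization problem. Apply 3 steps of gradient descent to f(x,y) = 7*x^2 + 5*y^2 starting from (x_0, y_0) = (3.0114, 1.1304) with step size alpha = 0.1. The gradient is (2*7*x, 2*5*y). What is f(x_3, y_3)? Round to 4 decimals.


Gradient descent on f(x,y) = 7*x^2 + 5*y^2.
Starting point: (3.0114, 1.1304), alpha = 0.1
Step 1: grad_x = 2*7*3.0114 = 42.1596, grad_y = 2*5*1.1304 = 11.304
  x_1 = 3.0114 - 0.1*42.1596 = -1.2046
  y_1 = 1.1304 - 0.1*11.304 = 0.0
Step 2: grad_x = 2*7*-1.2046 = -16.8638, grad_y = 2*5*0.0 = 0.0
  x_2 = -1.2046 - 0.1*-16.8638 = 0.4818
  y_2 = 0.0 - 0.1*0.0 = 0.0
Step 3: grad_x = 2*7*0.4818 = 6.7455, grad_y = 2*5*0.0 = 0.0
  x_3 = 0.4818 - 0.1*6.7455 = -0.1927
  y_3 = 0.0 - 0.1*0.0 = 0.0
f(-0.1927, 0.0) = 7*(-0.1927)^2 + 5*0.0^2 = 0.26


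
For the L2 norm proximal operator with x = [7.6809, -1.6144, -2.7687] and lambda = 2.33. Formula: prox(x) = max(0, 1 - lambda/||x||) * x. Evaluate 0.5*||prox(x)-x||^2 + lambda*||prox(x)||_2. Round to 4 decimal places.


Step 1: Compute ||x||.
||x|| = 8.3228
Step 2: Compute scaling factor.
scale = max(0, 1 - 2.33/8.3228) = 0.72
Step 3: prox(x) = [5.5306, -1.1624, -1.9936]
||prox(x)|| = 5.9928
Step 4: Proximal objective.
0.5*||prox-x||^2 = 2.7145
lambda*||prox|| = 13.9632
Total = 16.6776


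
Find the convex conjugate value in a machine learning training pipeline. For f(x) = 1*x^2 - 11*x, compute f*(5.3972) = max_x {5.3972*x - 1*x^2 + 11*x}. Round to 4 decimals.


f*(y) = sup_x {y*x - a*x^2 - b*x} = sup_x {(y-b)*x - a*x^2}
FOC: (y - b) - 2a*x = 0 => x* = (y - b)/(2a)
x* = (5.3972 + 11)/(2*1) = 8.1986
f*(5.3972) = (y-b)^2/(4a) = (5.3972 + 11)^2/(4*1)
= 268.8682/4 = 67.217


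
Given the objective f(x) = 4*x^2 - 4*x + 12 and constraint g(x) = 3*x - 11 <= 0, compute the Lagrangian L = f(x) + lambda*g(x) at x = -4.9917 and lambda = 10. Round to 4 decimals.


Step 1: Evaluate f(x).
f(-4.9917) = 4*(-4.9917)^2 - 4*(-4.9917) + 12 = 131.6351
Step 2: Evaluate g(x).
g(-4.9917) = 3*-4.9917 - 11 = -25.9751
Step 3: Compute Lagrangian.
L = 131.6351 + 10*-25.9751 = -128.1159


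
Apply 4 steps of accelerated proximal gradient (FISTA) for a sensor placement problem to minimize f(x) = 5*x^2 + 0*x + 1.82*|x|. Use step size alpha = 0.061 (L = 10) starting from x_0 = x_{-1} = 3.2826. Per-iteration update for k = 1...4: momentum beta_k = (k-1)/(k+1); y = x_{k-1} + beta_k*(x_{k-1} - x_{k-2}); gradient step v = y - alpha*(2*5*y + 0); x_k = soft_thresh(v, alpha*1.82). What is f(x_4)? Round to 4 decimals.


FISTA on f(x) = 5*x^2 + 0*x + 1.82*|x|
L = 10, alpha = 0.061
Iteration 1: beta = 0.0, y = 3.2826 + 0.0*(3.2826 - 3.2826) = 3.2826
  grad(y) = 32.826, v = y - alpha*grad = 1.2802
  prox(v) = soft_thresh(1.2802, 0.111) = 1.1692
Iteration 2: beta = 0.3333, y = 1.1692 + 0.3333*(1.1692 - 3.2826) = 0.4647
  grad(y) = 4.6473, v = y - alpha*grad = 0.1812
  prox(v) = soft_thresh(0.1812, 0.111) = 0.0702
Iteration 3: beta = 0.5, y = 0.0702 + 0.5*(0.0702 - 1.1692) = -0.4793
  grad(y) = -4.7926, v = y - alpha*grad = -0.1869
  prox(v) = soft_thresh(-0.1869, 0.111) = -0.0759
Iteration 4: beta = 0.6, y = -0.0759 + 0.6*(-0.0759 - 0.0702) = -0.1636
  grad(y) = -1.6356, v = y - alpha*grad = -0.0638
  prox(v) = soft_thresh(-0.0638, 0.111) = 0.0
f(x_4) = 5*0.0^2 + 0*0.0 + 1.82*|0.0| = 0.0


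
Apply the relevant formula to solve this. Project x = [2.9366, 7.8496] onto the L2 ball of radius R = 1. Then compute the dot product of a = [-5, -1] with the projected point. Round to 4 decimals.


Step 1: Compute ||x|| (intermediates to 6 decimals).
||x|| = sqrt(2.9366^2 + 7.8496^2) = 8.380921
Step 2: Project.
Since ||x|| > R, scale = R/||x|| = 1/8.380921 = 0.119319, proj(x) = scale * x
proj(x) = [0.350392, 0.936606]
Step 3: Dot product.
a^T * proj(x) = -5*0.350392 - 1*0.936606 = -2.6886


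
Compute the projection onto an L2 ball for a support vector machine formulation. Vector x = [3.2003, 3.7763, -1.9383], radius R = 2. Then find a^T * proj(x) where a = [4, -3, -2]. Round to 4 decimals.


Step 1: Compute ||x|| (intermediates to 6 decimals).
||x|| = sqrt(3.2003^2 + 3.7763^2 + (-1.9383)^2) = 5.315954
Step 2: Project.
Since ||x|| > R, scale = R/||x|| = 2/5.315954 = 0.376226, proj(x) = scale * x
proj(x) = [1.204036, 1.420742, -0.729239]
Step 3: Dot product.
a^T * proj(x) = 4*1.204036 - 3*1.420742 - 2*(-0.729239) = 2.0124


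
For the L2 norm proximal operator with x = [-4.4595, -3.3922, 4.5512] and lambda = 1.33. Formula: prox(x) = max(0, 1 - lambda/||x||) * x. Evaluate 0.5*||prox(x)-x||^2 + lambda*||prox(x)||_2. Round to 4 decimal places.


Step 1: Compute ||x||.
||x|| = 7.2186
Step 2: Compute scaling factor.
scale = max(0, 1 - 1.33/7.2186) = 0.8158
Step 3: prox(x) = [-3.6378, -2.7672, 3.7127]
||prox(x)|| = 5.8886
Step 4: Proximal objective.
0.5*||prox-x||^2 = 0.8845
lambda*||prox|| = 7.8318
Total = 8.7162


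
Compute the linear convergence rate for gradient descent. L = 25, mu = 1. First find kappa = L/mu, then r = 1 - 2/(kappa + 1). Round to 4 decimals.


Step 1: Compute the condition number.
kappa = L/mu = 25/1 = 25.0
Step 2: Compute the convergence rate.
r = 1 - 2/(kappa + 1) = 1 - 2*mu/(L + mu) = (L - mu)/(L + mu) = 24/26 = 0.9231


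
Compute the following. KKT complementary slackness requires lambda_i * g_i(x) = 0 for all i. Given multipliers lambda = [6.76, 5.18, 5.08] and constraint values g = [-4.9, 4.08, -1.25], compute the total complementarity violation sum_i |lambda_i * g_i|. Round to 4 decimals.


KKT complementary slackness check:
lambda_1 * g_1 = 6.76 * -4.9 = -33.124
lambda_2 * g_2 = 5.18 * 4.08 = 21.1344
lambda_3 * g_3 = 5.08 * -1.25 = -6.35
Total violation = 33.124 + 21.1344 + 6.35 = 60.6084


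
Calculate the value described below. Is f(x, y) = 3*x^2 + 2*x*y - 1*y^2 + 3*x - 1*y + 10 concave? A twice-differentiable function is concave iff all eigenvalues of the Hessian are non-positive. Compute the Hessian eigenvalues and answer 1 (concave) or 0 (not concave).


The Hessian of f(x,y) = 3*x^2 + 2*x*y - 1*y^2 + 3*x - 1*y + 10 is:
H = [[6, 2], [2, -2]]
Trace = 6 - 2 = 4
Determinant = 6*-2 - (2)^2 = -16
Discriminant = (4)^2 - 4*-16 = 80.0
Eigenvalues: lambda_1 = -2.4721, lambda_2 = 6.4721
The function is not concave.

0


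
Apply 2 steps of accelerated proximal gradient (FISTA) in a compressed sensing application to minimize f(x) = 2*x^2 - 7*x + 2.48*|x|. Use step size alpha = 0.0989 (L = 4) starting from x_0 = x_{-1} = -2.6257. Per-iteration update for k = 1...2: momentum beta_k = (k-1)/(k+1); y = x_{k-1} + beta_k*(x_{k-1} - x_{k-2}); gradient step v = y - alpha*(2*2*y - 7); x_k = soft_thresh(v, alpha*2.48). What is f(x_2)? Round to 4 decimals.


FISTA on f(x) = 2*x^2 - 7*x + 2.48*|x|
L = 4, alpha = 0.0989
Iteration 1: beta = 0.0, y = -2.6257 + 0.0*(-2.6257 + 2.6257) = -2.6257
  grad(y) = -17.5028, v = y - alpha*grad = -0.8947
  prox(v) = soft_thresh(-0.8947, 0.2453) = -0.6494
Iteration 2: beta = 0.3333, y = -0.6494 + 0.3333*(-0.6494 + 2.6257) = 0.0094
  grad(y) = -6.9625, v = y - alpha*grad = 0.698
  prox(v) = soft_thresh(0.698, 0.2453) = 0.4527
f(x_2) = 2*0.4527^2 - 7*0.4527 + 2.48*|0.4527| = -1.6363


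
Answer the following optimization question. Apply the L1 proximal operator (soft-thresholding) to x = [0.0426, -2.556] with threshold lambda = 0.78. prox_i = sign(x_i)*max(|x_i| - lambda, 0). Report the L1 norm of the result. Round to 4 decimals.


Soft-thresholding with lambda = 0.78:
prox(0.0426) = sign(0.0426)*max(|0.0426| - 0.78, 0) = 0.0
prox(-2.556) = sign(-2.556)*max(|-2.556| - 0.78, 0) = -1.776
prox(x) = [0.0, -1.776]
||prox(x)||_1 = 0.0 + 1.776 = 1.776


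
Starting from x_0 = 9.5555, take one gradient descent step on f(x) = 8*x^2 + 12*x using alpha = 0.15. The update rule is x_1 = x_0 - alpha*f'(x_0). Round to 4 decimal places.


We compute the gradient at x_0 and apply the update.
f'(x) = 16*x + 12
f'(9.5555) = 16*9.5555 + 12 = 164.888
x_1 = 9.5555 - 0.15*164.888 = -15.1777


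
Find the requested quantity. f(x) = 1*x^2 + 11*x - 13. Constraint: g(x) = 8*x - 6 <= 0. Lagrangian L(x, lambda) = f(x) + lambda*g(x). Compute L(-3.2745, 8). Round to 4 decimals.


Step 1: Evaluate f(x).
f(-3.2745) = 1*(-3.2745)^2 + 11*(-3.2745) - 13 = -38.2971
Step 2: Evaluate g(x).
g(-3.2745) = 8*-3.2745 - 6 = -32.196
Step 3: Compute Lagrangian.
L = -38.2971 + 8*-32.196 = -295.8651


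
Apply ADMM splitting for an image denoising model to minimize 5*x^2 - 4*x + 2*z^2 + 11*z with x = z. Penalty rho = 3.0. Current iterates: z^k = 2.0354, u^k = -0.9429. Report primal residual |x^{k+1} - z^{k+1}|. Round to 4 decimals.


ADMM iteration with rho = 3.0, z^k = 2.0354, u^k = -0.9429
Step 1: x-update.
Minimize 5*x^2 - 4*x + (3.0/2)*(x - 2.0354 - 0.9429)^2
FOC: (2*5 + 3.0)*x = 4 + 3.0*(2.0354 + 0.9429)
x^{k+1} = 0.995
Step 2: z-update.
Minimize 2*z^2 + 11*z + (3.0/2)*(0.995 - z - 0.9429)^2
FOC: (2*2 + 3.0)*z = -11 + 3.0*(0.995 - 0.9429)
z^{k+1} = -1.5491
Step 3: u-update.
u^{k+1} = -0.9429 + 0.995 + 1.5491 = 1.6012
Step 4: Primal residual = |0.995 + 1.5491| = 2.5441


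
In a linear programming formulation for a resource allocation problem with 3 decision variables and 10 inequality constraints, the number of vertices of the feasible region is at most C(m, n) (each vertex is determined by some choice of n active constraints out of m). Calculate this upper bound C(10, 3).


Each vertex corresponds to some choice of n active constraints out of m, so the number of vertices is at most C(m, n) = m! / (n!(m-n)!).
m = 10, n = 3
Numerator: 10 * 9 * 8
Denominator: 3! = 6
C(10, 3) = 120


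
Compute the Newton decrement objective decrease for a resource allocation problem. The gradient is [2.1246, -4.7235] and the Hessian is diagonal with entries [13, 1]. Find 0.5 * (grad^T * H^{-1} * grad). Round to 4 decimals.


Step 1: H is diagonal, so H^(-1) * g = [0.1634, -4.7235].
Step 2: g^T H^(-1) g = sum_i g_i^2 / H_ii
  = (2.1246)^2/13 + (-4.7235)^2/1
  = 0.3472 + 22.3115 = 22.6587
Step 3: Objective decrease = 0.5 * g^T H^(-1) g = 11.3293


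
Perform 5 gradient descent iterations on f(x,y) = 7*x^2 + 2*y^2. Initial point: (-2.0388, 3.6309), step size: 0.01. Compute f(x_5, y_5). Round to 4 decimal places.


Gradient descent on f(x,y) = 7*x^2 + 2*y^2.
Starting point: (-2.0388, 3.6309), alpha = 0.01
Step 1: grad_x = 2*7*-2.0388 = -28.5432, grad_y = 2*2*3.6309 = 14.5236
  x_1 = -2.0388 - 0.01*-28.5432 = -1.7534
  y_1 = 3.6309 - 0.01*14.5236 = 3.4857
Step 2: grad_x = 2*7*-1.7534 = -24.5472, grad_y = 2*2*3.4857 = 13.9427
  x_2 = -1.7534 - 0.01*-24.5472 = -1.5079
  y_2 = 3.4857 - 0.01*13.9427 = 3.3462
Step 3: grad_x = 2*7*-1.5079 = -21.1106, grad_y = 2*2*3.3462 = 13.3849
  x_3 = -1.5079 - 0.01*-21.1106 = -1.2968
  y_3 = 3.3462 - 0.01*13.3849 = 3.2124
Step 4: grad_x = 2*7*-1.2968 = -18.1551, grad_y = 2*2*3.2124 = 12.8496
  x_4 = -1.2968 - 0.01*-18.1551 = -1.1152
  y_4 = 3.2124 - 0.01*12.8496 = 3.0839
Step 5: grad_x = 2*7*-1.1152 = -15.6134, grad_y = 2*2*3.0839 = 12.3356
  x_5 = -1.1152 - 0.01*-15.6134 = -0.9591
  y_5 = 3.0839 - 0.01*12.3356 = 2.9605
f(-0.9591, 2.9605) = 7*(-0.9591)^2 + 2*2.9605^2 = 23.9688


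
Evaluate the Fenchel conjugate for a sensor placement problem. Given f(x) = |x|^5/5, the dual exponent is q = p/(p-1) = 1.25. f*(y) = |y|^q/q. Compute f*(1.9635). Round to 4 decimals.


The conjugate exponent q satisfies 1/p + 1/q = 1.
p = 5, so q = 5/(5 - 1) = 1.25
|y|^q = 1.9635^1.25 = 2.3243
f*(1.9635) = 2.3243 / 1.25 = 1.8594


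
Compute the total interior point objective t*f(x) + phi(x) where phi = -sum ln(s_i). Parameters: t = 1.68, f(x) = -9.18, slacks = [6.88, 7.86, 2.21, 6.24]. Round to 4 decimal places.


Step 1: Compute log-barrier.
ln values: [1.9286, 2.0618, 0.793, 1.831]
phi = -(1.9286 + 2.0618 + 0.793 + 1.831) = -6.6144
Step 2: Compute augmented objective.
t*f(x) = 1.68*-9.18 = -15.4224
Total = -15.4224 - 6.6144 = -22.0368


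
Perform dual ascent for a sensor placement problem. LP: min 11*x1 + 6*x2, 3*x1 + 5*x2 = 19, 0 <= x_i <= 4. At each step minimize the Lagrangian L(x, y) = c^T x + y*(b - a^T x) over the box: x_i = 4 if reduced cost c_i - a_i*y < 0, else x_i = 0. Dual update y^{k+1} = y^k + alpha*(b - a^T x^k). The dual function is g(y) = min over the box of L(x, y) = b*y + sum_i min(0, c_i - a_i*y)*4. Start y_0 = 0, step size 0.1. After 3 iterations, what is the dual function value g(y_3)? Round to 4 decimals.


Dual ascent for LP: min 11*x1 + 6*x2, 3*x1 + 5*x2 = 19, 0 <= x_i <= 4
Step 1: y^k = 0.0, reduced costs: (11.0, 6.0)
  x^k = (0.0, 0.0), subgradient = b - a^T x = 19.0
  y^{k+1} = 0.0 + 0.1*19.0 = 1.9
Step 2: y^k = 1.9, reduced costs: (5.3, -3.5)
  x^k = (0.0, 4.0), subgradient = b - a^T x = -1.0
  y^{k+1} = 1.9 + 0.1*-1.0 = 1.8
Step 3: y^k = 1.8, reduced costs: (5.6, -3.0)
  x^k = (0.0, 4.0), subgradient = b - a^T x = -1.0
  y^{k+1} = 1.8 + 0.1*-1.0 = 1.7
Dual objective at y_3 = 1.7: reduced costs (5.9, -2.5), box minimizer x = (0.0, 4.0)
g(y_3) = b*y + (c1 - a1*y)*x1 + (c2 - a2*y)*x2 = 19*1.7 + 5.9*0.0 + (-2.5)*4.0 = 32.3 + 0.0 - 10.0 = 22.3


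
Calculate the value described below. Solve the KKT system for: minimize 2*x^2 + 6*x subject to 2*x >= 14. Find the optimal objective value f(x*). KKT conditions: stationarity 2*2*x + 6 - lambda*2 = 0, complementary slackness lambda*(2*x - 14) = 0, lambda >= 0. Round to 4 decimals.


Step 1: Try lambda = 0 (constraint inactive).
x_unc = -6/(2*2) = -1.5
Check: 2*-1.5 = -3.0 < 14 -- violated!
Step 2: Constraint must be active: 2*x = 14
x* = 14/2 = 7.0
lambda = (2*2*7.0 + 6)/2 = 17.0
Step 3: Compute optimal value.
f(x*) = 2*7.0^2 + 6*7.0 = 140.0


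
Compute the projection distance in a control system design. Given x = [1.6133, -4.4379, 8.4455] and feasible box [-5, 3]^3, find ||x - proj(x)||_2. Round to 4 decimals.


Project each component onto [-5, 3].
clip(1.6133) = 1.6133, clip(-4.4379) = -4.4379, clip(8.4455) = 3.0
Projection = [1.6133, -4.4379, 3.0]
Squared diffs: [0.0, 0.0, 29.6535]
Distance = sqrt(29.6535) = 5.4455


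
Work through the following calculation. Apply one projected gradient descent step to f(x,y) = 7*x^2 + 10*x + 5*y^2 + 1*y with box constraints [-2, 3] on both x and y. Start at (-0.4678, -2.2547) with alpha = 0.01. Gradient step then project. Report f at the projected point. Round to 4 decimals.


Step 1: Compute gradient at (-0.4678, -2.2547).
grad_x = 2*7*-0.4678 + 10 = 3.4508
grad_y = 2*5*-2.2547 + 1 = -21.547
Step 2: Gradient step.
x_raw = -0.4678 - 0.01*3.4508 = -0.5023
y_raw = -2.2547 - 0.01*-21.547 = -2.0392
Step 3: Project onto [-2, 3].
x_proj = clip(-0.5023) = -0.5023
y_proj = clip(-2.0392) = -2.0
Step 4: Evaluate f.
f(-0.5023, -2.0) = 14.7431


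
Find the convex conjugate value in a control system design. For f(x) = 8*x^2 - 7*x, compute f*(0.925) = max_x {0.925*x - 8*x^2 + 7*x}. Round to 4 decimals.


f*(y) = sup_x {y*x - a*x^2 - b*x} = sup_x {(y-b)*x - a*x^2}
FOC: (y - b) - 2a*x = 0 => x* = (y - b)/(2a)
x* = (0.925 + 7)/(2*8) = 0.4953
f*(0.925) = (y-b)^2/(4a) = (0.925 + 7)^2/(4*8)
= 62.8056/32 = 1.9627


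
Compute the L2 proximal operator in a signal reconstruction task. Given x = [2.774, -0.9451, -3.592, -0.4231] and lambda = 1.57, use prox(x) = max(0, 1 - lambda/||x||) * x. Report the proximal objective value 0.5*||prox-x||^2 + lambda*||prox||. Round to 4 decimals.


Step 1: Compute ||x||.
||x|| = 4.6551
Step 2: Compute scaling factor.
scale = max(0, 1 - 1.57/4.6551) = 0.6627
Step 3: prox(x) = [1.8384, -0.6263, -2.3805, -0.2804]
||prox(x)|| = 3.0851
Step 4: Proximal objective.
0.5*||prox-x||^2 = 1.2325
lambda*||prox|| = 4.8436
Total = 6.076


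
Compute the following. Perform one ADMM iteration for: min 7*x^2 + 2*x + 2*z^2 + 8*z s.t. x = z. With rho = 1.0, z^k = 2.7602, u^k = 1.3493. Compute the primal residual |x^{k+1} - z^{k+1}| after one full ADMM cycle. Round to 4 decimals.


ADMM iteration with rho = 1.0, z^k = 2.7602, u^k = 1.3493
Step 1: x-update.
Minimize 7*x^2 + 2*x + (1.0/2)*(x - 2.7602 + 1.3493)^2
FOC: (2*7 + 1.0)*x = -2 + 1.0*(2.7602 - 1.3493)
x^{k+1} = -0.0393
Step 2: z-update.
Minimize 2*z^2 + 8*z + (1.0/2)*(-0.0393 - z + 1.3493)^2
FOC: (2*2 + 1.0)*z = -8 + 1.0*(-0.0393 + 1.3493)
z^{k+1} = -1.338
Step 3: u-update.
u^{k+1} = 1.3493 - 0.0393 + 1.338 = 2.648
Step 4: Primal residual = |-0.0393 + 1.338| = 1.2987


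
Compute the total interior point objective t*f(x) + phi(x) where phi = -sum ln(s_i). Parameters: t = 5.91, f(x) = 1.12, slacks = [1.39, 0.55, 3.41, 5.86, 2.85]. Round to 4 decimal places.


Step 1: Compute log-barrier.
ln values: [0.3293, -0.5978, 1.2267, 1.7681, 1.0473]
phi = -(0.3293 - 0.5978 + 1.2267 + 1.7681 + 1.0473) = -3.7736
Step 2: Compute augmented objective.
t*f(x) = 5.91*1.12 = 6.6192
Total = 6.6192 - 3.7736 = 2.8456


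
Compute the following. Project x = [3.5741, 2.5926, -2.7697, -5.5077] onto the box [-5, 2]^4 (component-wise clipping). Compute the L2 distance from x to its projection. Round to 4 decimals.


Project each component onto [-5, 2].
clip(3.5741) = 2.0, clip(2.5926) = 2.0, clip(-2.7697) = -2.7697, clip(-5.5077) = -5.0
Projection = [2.0, 2.0, -2.7697, -5.0]
Squared diffs: [2.4778, 0.3512, 0.0, 0.2578]
Distance = sqrt(3.0868) = 1.7569


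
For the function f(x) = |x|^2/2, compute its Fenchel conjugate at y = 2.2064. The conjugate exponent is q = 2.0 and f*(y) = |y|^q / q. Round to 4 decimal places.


The conjugate exponent q satisfies 1/p + 1/q = 1.
p = 2, so q = 2/(2 - 1) = 2.0
|y|^q = 2.2064^2.0 = 4.8682
f*(2.2064) = 4.8682 / 2.0 = 2.4341


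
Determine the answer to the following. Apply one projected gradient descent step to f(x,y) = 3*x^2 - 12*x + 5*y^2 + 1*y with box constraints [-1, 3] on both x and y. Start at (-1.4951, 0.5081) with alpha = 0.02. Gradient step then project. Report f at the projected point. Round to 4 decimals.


Step 1: Compute gradient at (-1.4951, 0.5081).
grad_x = 2*3*-1.4951 - 12 = -20.9706
grad_y = 2*5*0.5081 + 1 = 6.081
Step 2: Gradient step.
x_raw = -1.4951 - 0.02*-20.9706 = -1.0757
y_raw = 0.5081 - 0.02*6.081 = 0.3865
Step 3: Project onto [-1, 3].
x_proj = clip(-1.0757) = -1.0
y_proj = clip(0.3865) = 0.3865
Step 4: Evaluate f.
f(-1.0, 0.3865) = 16.1333


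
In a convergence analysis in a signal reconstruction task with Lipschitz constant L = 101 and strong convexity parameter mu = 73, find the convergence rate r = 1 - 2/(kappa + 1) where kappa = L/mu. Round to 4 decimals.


Step 1: Compute the condition number.
kappa = L/mu = 101/73 = 1.3836
Step 2: Compute the convergence rate.
r = 1 - 2/(kappa + 1) = 1 - 2*mu/(L + mu) = (L - mu)/(L + mu) = 28/174 = 0.1609


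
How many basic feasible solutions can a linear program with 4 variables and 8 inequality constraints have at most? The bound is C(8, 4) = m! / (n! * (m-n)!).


Each vertex corresponds to some choice of n active constraints out of m, so the number of vertices is at most C(m, n) = m! / (n!(m-n)!).
m = 8, n = 4
Numerator: 8 * 7 * 6 * 5
Denominator: 4! = 24
C(8, 4) = 70


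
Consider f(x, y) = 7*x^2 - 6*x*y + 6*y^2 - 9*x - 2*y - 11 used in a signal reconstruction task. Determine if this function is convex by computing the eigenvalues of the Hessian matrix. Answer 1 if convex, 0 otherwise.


The Hessian of f(x,y) = 7*x^2 - 6*x*y + 6*y^2 - 9*x - 2*y - 11 is:
H = [[14, -6], [-6, 12]]
Trace = 14 + 12 = 26
Determinant = 14*12 - (-6)^2 = 132
Discriminant = (26)^2 - 4*132 = 148.0
Eigenvalues: lambda_1 = 6.9172, lambda_2 = 19.0828
The function is convex.

1


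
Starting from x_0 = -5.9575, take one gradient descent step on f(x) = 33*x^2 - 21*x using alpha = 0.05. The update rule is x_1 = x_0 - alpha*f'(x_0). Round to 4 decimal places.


We compute the gradient at x_0 and apply the update.
f'(x) = 66*x - 21
f'(-5.9575) = 66*-5.9575 - 21 = -414.195
x_1 = -5.9575 - 0.05*-414.195 = 14.7523


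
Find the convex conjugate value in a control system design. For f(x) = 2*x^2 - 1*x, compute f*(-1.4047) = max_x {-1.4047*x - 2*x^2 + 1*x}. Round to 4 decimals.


f*(y) = sup_x {y*x - a*x^2 - b*x} = sup_x {(y-b)*x - a*x^2}
FOC: (y - b) - 2a*x = 0 => x* = (y - b)/(2a)
x* = (-1.4047 + 1)/(2*2) = -0.1012
f*(-1.4047) = (y-b)^2/(4a) = (-1.4047 + 1)^2/(4*2)
= 0.1638/8 = 0.0205


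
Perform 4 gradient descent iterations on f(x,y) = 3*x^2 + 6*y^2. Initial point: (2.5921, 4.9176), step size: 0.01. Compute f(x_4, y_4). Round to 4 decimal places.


Gradient descent on f(x,y) = 3*x^2 + 6*y^2.
Starting point: (2.5921, 4.9176), alpha = 0.01
Step 1: grad_x = 2*3*2.5921 = 15.5526, grad_y = 2*6*4.9176 = 59.0112
  x_1 = 2.5921 - 0.01*15.5526 = 2.4366
  y_1 = 4.9176 - 0.01*59.0112 = 4.3275
Step 2: grad_x = 2*3*2.4366 = 14.6194, grad_y = 2*6*4.3275 = 51.9299
  x_2 = 2.4366 - 0.01*14.6194 = 2.2904
  y_2 = 4.3275 - 0.01*51.9299 = 3.8082
Step 3: grad_x = 2*3*2.2904 = 13.7423, grad_y = 2*6*3.8082 = 45.6983
  x_3 = 2.2904 - 0.01*13.7423 = 2.153
  y_3 = 3.8082 - 0.01*45.6983 = 3.3512
Step 4: grad_x = 2*3*2.153 = 12.9177, grad_y = 2*6*3.3512 = 40.2145
  x_4 = 2.153 - 0.01*12.9177 = 2.0238
  y_4 = 3.3512 - 0.01*40.2145 = 2.9491
f(2.0238, 2.9491) = 3*2.0238^2 + 6*2.9491^2 = 64.4688


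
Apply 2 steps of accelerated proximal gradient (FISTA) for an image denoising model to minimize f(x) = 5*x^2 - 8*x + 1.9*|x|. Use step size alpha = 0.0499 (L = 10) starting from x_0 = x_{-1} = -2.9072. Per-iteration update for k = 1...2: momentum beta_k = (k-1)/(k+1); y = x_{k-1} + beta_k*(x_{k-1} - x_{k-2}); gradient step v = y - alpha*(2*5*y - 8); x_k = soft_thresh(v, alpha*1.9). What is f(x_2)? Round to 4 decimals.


FISTA on f(x) = 5*x^2 - 8*x + 1.9*|x|
L = 10, alpha = 0.0499
Iteration 1: beta = 0.0, y = -2.9072 + 0.0*(-2.9072 + 2.9072) = -2.9072
  grad(y) = -37.072, v = y - alpha*grad = -1.0573
  prox(v) = soft_thresh(-1.0573, 0.0948) = -0.9625
Iteration 2: beta = 0.3333, y = -0.9625 + 0.3333*(-0.9625 + 2.9072) = -0.3143
  grad(y) = -11.1426, v = y - alpha*grad = 0.2418
  prox(v) = soft_thresh(0.2418, 0.0948) = 0.1469
f(x_2) = 5*0.1469^2 - 8*0.1469 + 1.9*|0.1469| = -0.7884


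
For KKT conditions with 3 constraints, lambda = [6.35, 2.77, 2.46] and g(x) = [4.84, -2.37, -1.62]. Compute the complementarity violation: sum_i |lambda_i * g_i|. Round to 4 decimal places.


KKT complementary slackness check:
lambda_1 * g_1 = 6.35 * 4.84 = 30.734
lambda_2 * g_2 = 2.77 * -2.37 = -6.5649
lambda_3 * g_3 = 2.46 * -1.62 = -3.9852
Total violation = 30.734 + 6.5649 + 3.9852 = 41.2841


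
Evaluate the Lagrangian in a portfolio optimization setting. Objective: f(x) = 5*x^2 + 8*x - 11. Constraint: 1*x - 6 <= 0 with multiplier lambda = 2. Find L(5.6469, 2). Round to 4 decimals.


Step 1: Evaluate f(x).
f(5.6469) = 5*5.6469^2 + 8*5.6469 - 11 = 193.6126
Step 2: Evaluate g(x).
g(5.6469) = 1*5.6469 - 6 = -0.3531
Step 3: Compute Lagrangian.
L = 193.6126 + 2*-0.3531 = 192.9064


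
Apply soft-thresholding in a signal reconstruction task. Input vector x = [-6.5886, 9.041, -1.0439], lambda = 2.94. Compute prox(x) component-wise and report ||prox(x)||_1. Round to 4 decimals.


Soft-thresholding with lambda = 2.94:
prox(-6.5886) = sign(-6.5886)*max(|-6.5886| - 2.94, 0) = -3.6486
prox(9.041) = sign(9.041)*max(|9.041| - 2.94, 0) = 6.101
prox(-1.0439) = sign(-1.0439)*max(|-1.0439| - 2.94, 0) = 0.0
prox(x) = [-3.6486, 6.101, 0.0]
||prox(x)||_1 = 3.6486 + 6.101 + 0.0 = 9.7496


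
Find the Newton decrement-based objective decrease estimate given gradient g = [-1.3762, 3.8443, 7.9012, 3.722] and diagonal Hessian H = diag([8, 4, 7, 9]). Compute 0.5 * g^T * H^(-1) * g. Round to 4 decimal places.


Step 1: H is diagonal, so H^(-1) * g = [-0.172, 0.9611, 1.1287, 0.4136].
Step 2: g^T H^(-1) g = sum_i g_i^2 / H_ii
  = (-1.3762)^2/8 + (3.8443)^2/4 + (7.9012)^2/7 + (3.722)^2/9
  = 0.2367 + 3.6947 + 8.9184 + 1.5393 = 14.3891
Step 3: Objective decrease = 0.5 * g^T H^(-1) g = 7.1945


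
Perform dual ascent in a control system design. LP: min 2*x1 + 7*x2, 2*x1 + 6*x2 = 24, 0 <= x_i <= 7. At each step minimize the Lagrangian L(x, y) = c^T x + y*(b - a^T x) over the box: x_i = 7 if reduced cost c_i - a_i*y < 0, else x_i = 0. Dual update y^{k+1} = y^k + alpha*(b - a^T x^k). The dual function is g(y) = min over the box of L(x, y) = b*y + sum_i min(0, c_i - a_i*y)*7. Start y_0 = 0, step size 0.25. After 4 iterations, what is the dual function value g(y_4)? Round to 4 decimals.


Dual ascent for LP: min 2*x1 + 7*x2, 2*x1 + 6*x2 = 24, 0 <= x_i <= 7
Step 1: y^k = 0.0, reduced costs: (2.0, 7.0)
  x^k = (0.0, 0.0), subgradient = b - a^T x = 24.0
  y^{k+1} = 0.0 + 0.25*24.0 = 6.0
Step 2: y^k = 6.0, reduced costs: (-10.0, -29.0)
  x^k = (7.0, 7.0), subgradient = b - a^T x = -32.0
  y^{k+1} = 6.0 + 0.25*-32.0 = -2.0
Step 3: y^k = -2.0, reduced costs: (6.0, 19.0)
  x^k = (0.0, 0.0), subgradient = b - a^T x = 24.0
  y^{k+1} = -2.0 + 0.25*24.0 = 4.0
Step 4: y^k = 4.0, reduced costs: (-6.0, -17.0)
  x^k = (7.0, 7.0), subgradient = b - a^T x = -32.0
  y^{k+1} = 4.0 + 0.25*-32.0 = -4.0
Dual objective at y_4 = -4.0: reduced costs (10.0, 31.0), box minimizer x = (0.0, 0.0)
g(y_4) = b*y + (c1 - a1*y)*x1 + (c2 - a2*y)*x2 = 24*(-4.0) + 10.0*0.0 + 31.0*0.0 = -96.0 + 0.0 + 0.0 = -96.0


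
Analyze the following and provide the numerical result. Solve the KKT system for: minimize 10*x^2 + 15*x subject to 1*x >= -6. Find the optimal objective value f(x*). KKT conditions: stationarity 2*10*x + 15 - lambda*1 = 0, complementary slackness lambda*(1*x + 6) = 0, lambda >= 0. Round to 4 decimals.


Step 1: Try lambda = 0 (constraint inactive).
Stationarity: 2*10*x + 15 = 0
x* = -15/(2*10) = -0.75
Check constraint: 1*-0.75 = -0.75 >= -6 -- satisfied.
Step 2: Compute optimal value.
f(x*) = 10*(-0.75)^2 + 15*(-0.75) = -5.625


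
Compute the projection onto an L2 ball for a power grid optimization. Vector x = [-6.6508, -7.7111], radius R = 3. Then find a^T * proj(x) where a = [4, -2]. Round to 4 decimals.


Step 1: Compute ||x|| (intermediates to 6 decimals).
||x|| = sqrt((-6.6508)^2 + (-7.7111)^2) = 10.183035
Step 2: Project.
Since ||x|| > R, scale = R/||x|| = 3/10.183035 = 0.294608, proj(x) = scale * x
proj(x) = [-1.959379, -2.271752]
Step 3: Dot product.
a^T * proj(x) = 4*(-1.959379) - 2*(-2.271752) = -3.294


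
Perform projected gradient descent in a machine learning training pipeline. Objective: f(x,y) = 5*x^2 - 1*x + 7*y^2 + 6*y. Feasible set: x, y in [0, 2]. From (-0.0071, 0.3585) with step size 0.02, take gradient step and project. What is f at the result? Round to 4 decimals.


Step 1: Compute gradient at (-0.0071, 0.3585).
grad_x = 2*5*-0.0071 - 1 = -1.071
grad_y = 2*7*0.3585 + 6 = 11.019
Step 2: Gradient step.
x_raw = -0.0071 - 0.02*-1.071 = 0.0143
y_raw = 0.3585 - 0.02*11.019 = 0.1381
Step 3: Project onto [0, 2].
x_proj = clip(0.0143) = 0.0143
y_proj = clip(0.1381) = 0.1381
Step 4: Evaluate f.
f(0.0143, 0.1381) = 0.949


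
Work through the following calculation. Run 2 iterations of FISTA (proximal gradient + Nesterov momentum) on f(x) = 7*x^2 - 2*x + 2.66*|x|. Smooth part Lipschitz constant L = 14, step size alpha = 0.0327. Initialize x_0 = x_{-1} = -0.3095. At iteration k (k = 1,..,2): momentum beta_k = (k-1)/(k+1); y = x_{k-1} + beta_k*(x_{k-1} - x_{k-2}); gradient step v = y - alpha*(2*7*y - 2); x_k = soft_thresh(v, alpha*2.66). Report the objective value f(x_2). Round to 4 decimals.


FISTA on f(x) = 7*x^2 - 2*x + 2.66*|x|
L = 14, alpha = 0.0327
Iteration 1: beta = 0.0, y = -0.3095 + 0.0*(-0.3095 + 0.3095) = -0.3095
  grad(y) = -6.333, v = y - alpha*grad = -0.1024
  prox(v) = soft_thresh(-0.1024, 0.087) = -0.0154
Iteration 2: beta = 0.3333, y = -0.0154 + 0.3333*(-0.0154 + 0.3095) = 0.0826
  grad(y) = -0.8437, v = y - alpha*grad = 0.1102
  prox(v) = soft_thresh(0.1102, 0.087) = 0.0232
f(x_2) = 7*0.0232^2 - 2*0.0232 + 2.66*|0.0232| = 0.0191


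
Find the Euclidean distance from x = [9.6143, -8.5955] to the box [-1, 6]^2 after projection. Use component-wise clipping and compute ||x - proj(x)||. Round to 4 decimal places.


Project each component onto [-1, 6].
clip(9.6143) = 6.0, clip(-8.5955) = -1.0
Projection = [6.0, -1.0]
Squared diffs: [13.0632, 57.6916]
Distance = sqrt(70.7548) = 8.4116


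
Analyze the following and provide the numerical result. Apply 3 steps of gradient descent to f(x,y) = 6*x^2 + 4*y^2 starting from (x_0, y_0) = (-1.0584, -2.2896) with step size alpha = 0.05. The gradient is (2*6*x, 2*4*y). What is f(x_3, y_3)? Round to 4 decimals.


Gradient descent on f(x,y) = 6*x^2 + 4*y^2.
Starting point: (-1.0584, -2.2896), alpha = 0.05
Step 1: grad_x = 2*6*-1.0584 = -12.7008, grad_y = 2*4*-2.2896 = -18.3168
  x_1 = -1.0584 - 0.05*-12.7008 = -0.4234
  y_1 = -2.2896 - 0.05*-18.3168 = -1.3738
Step 2: grad_x = 2*6*-0.4234 = -5.0803, grad_y = 2*4*-1.3738 = -10.9901
  x_2 = -0.4234 - 0.05*-5.0803 = -0.1693
  y_2 = -1.3738 - 0.05*-10.9901 = -0.8243
Step 3: grad_x = 2*6*-0.1693 = -2.0321, grad_y = 2*4*-0.8243 = -6.594
  x_3 = -0.1693 - 0.05*-2.0321 = -0.0677
  y_3 = -0.8243 - 0.05*-6.594 = -0.4946
f(-0.0677, -0.4946) = 6*(-0.0677)^2 + 4*(-0.4946)^2 = 1.0059


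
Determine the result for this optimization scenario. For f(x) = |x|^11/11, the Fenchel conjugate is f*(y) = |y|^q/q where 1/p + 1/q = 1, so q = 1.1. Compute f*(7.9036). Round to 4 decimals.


The conjugate exponent q satisfies 1/p + 1/q = 1.
p = 11, so q = 11/(11 - 1) = 1.1
|y|^q = 7.9036^1.1 = 9.7187
f*(7.9036) = 9.7187 / 1.1 = 8.8352
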